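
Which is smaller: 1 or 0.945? 0.945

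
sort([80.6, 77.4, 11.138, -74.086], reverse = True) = [80.6, 77.4, 11.138, -74.086]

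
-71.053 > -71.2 True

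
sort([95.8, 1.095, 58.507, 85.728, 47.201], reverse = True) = [95.8, 85.728, 58.507, 47.201, 1.095]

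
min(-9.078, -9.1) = -9.1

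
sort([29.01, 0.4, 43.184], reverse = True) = [43.184, 29.01, 0.4]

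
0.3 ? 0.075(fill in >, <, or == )>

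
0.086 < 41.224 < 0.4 False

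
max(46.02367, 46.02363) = 46.02367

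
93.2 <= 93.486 True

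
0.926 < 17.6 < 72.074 True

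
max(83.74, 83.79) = 83.79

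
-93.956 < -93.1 True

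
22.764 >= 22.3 True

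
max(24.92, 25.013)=25.013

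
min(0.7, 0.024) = 0.024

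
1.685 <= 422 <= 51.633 False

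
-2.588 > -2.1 False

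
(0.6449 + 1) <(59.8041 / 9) True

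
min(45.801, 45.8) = 45.8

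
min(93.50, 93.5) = 93.50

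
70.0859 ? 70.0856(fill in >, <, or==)>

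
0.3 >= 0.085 True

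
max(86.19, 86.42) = 86.42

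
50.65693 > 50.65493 True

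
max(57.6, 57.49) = 57.6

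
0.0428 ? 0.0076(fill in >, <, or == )>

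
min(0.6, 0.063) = 0.063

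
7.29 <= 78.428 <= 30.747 False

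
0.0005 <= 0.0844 True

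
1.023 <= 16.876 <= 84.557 True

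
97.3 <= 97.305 True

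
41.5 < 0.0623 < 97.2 False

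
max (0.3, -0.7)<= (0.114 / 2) False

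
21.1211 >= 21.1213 False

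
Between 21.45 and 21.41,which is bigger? 21.45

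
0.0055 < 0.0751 True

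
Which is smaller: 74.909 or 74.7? 74.7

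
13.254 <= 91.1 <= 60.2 False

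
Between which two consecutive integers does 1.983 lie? 1 and 2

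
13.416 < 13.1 False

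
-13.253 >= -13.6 True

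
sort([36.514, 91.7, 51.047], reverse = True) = [91.7, 51.047, 36.514]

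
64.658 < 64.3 False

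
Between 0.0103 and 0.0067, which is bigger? 0.0103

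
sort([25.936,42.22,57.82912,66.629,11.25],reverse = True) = [66.629,57.82912,42.22,25.936,11.25]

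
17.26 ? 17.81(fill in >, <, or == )<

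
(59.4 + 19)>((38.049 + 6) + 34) True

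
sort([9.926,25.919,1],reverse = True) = [25.919,9.926,1]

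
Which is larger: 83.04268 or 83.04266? 83.04268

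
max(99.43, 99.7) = 99.7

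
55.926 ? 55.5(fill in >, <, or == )>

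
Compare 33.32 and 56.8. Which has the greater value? 56.8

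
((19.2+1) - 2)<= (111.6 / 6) True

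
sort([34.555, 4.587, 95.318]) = [4.587, 34.555, 95.318]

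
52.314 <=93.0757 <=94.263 True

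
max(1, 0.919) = 1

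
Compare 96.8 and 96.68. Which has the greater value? 96.8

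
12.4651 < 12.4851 True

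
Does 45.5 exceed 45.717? No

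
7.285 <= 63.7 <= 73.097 True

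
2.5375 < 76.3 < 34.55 False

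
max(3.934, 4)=4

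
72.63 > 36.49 True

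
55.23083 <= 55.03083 False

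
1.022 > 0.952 True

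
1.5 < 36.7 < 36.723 True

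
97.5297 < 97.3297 False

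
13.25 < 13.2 False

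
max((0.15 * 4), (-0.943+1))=0.6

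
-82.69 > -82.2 False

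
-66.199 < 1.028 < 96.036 True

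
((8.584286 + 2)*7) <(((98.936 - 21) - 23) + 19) False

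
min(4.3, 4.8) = 4.3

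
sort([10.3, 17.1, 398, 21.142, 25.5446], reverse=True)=[398, 25.5446, 21.142, 17.1, 10.3]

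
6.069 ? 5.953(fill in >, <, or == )>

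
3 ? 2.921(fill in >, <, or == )>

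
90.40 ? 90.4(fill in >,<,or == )==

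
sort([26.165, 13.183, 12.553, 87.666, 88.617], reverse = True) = [88.617, 87.666, 26.165, 13.183, 12.553]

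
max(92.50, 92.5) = 92.5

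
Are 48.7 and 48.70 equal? Yes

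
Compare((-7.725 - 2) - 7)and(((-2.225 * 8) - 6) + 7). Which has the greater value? ((-7.725 - 2) - 7)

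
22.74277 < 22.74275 False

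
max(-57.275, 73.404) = 73.404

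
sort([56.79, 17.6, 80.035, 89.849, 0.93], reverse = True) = [89.849, 80.035, 56.79, 17.6, 0.93]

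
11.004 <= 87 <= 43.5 False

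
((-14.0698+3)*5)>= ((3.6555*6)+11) False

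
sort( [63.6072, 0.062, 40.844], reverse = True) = [63.6072, 40.844, 0.062]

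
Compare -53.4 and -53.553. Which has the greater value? -53.4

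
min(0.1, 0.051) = 0.051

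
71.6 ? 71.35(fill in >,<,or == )>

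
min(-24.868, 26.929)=-24.868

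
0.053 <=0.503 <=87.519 True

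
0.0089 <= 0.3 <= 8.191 True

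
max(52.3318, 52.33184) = 52.33184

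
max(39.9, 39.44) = 39.9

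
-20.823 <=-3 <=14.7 True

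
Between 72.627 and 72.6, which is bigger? 72.627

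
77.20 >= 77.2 True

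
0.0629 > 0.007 True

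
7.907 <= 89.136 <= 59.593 False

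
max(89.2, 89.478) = 89.478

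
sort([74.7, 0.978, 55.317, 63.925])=[0.978, 55.317, 63.925, 74.7]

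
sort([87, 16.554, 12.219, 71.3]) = [12.219, 16.554, 71.3, 87]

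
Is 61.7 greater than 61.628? Yes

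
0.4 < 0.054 False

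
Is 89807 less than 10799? No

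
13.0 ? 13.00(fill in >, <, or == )==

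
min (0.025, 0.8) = 0.025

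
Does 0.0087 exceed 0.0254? No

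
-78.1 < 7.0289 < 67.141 True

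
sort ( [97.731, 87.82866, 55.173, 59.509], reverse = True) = [97.731, 87.82866, 59.509, 55.173]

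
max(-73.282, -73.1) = -73.1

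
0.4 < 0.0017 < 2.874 False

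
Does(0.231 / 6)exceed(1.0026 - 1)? Yes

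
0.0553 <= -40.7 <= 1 False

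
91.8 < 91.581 False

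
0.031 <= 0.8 True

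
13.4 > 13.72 False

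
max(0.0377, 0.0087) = 0.0377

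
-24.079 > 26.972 False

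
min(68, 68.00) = 68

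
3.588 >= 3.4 True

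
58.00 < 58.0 False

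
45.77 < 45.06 False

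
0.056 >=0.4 False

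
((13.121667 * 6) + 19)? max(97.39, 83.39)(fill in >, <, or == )>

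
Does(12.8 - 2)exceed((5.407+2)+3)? Yes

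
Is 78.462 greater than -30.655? Yes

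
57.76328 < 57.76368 True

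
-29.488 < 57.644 True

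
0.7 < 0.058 False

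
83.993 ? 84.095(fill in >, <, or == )<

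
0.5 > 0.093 True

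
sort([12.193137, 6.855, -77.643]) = [-77.643, 6.855, 12.193137]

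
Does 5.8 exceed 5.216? Yes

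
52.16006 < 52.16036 True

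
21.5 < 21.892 True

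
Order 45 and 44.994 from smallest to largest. 44.994, 45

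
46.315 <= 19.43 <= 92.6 False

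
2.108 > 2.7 False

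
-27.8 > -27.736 False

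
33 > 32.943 True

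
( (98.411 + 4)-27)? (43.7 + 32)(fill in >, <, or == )<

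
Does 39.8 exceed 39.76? Yes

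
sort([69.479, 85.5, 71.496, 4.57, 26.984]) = [4.57, 26.984, 69.479, 71.496, 85.5]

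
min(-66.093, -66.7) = -66.7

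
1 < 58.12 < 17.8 False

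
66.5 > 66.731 False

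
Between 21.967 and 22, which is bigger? 22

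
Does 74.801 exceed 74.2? Yes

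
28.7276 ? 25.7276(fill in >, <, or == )>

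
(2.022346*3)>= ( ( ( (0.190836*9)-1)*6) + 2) False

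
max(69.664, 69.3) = 69.664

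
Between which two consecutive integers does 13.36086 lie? 13 and 14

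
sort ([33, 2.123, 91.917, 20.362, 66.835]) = [2.123, 20.362, 33, 66.835, 91.917]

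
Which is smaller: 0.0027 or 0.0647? 0.0027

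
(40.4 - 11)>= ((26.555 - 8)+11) False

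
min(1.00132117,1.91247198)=1.00132117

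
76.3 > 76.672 False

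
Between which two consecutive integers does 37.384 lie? 37 and 38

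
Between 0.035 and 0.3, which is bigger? 0.3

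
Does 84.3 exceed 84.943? No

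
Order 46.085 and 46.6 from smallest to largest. 46.085, 46.6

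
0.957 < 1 True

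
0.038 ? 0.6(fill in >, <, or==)<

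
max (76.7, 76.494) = 76.7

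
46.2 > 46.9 False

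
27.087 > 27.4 False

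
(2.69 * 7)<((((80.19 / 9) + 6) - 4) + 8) True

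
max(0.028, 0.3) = 0.3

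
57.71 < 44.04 False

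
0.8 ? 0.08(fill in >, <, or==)>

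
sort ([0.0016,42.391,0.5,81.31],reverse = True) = [81.31,42.391,0.5,0.0016]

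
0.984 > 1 False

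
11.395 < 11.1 False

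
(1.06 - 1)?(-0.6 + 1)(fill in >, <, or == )<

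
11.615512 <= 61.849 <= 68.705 True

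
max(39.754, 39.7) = 39.754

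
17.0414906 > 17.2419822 False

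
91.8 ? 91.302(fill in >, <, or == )>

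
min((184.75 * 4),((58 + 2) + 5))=65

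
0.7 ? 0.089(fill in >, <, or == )>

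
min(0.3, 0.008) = 0.008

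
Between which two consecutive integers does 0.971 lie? 0 and 1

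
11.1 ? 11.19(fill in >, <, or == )<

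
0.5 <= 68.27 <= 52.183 False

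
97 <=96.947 False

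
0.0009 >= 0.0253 False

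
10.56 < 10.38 False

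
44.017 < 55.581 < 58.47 True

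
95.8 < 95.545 False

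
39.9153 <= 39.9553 True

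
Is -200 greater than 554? No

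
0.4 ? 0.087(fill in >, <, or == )>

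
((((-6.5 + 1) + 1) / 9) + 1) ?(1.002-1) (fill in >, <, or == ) >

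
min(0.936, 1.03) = 0.936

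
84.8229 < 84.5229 False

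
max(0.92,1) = 1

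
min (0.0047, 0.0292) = 0.0047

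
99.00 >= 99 True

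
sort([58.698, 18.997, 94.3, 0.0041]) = [0.0041, 18.997, 58.698, 94.3]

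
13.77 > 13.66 True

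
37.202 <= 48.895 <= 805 True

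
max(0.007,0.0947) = 0.0947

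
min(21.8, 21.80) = 21.8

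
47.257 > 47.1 True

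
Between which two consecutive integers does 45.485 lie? 45 and 46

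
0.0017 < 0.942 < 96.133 True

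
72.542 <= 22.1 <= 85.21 False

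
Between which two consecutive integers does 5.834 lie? 5 and 6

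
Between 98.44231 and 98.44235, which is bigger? 98.44235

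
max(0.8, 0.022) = 0.8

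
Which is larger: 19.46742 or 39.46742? 39.46742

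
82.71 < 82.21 False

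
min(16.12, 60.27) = 16.12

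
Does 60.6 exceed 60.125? Yes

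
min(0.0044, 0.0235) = 0.0044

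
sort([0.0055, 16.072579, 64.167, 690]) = [0.0055, 16.072579, 64.167, 690]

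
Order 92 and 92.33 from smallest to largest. 92, 92.33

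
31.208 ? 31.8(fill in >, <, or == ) <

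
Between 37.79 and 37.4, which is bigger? 37.79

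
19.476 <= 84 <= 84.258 True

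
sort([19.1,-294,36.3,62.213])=[-294,19.1,36.3,62.213]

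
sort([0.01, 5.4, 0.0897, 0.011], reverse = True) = [5.4, 0.0897, 0.011, 0.01]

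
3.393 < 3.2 False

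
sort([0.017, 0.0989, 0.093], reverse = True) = [0.0989, 0.093, 0.017]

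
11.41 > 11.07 True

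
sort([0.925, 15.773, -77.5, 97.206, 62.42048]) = [-77.5, 0.925, 15.773, 62.42048, 97.206]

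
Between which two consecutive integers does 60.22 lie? 60 and 61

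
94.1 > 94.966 False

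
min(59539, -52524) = -52524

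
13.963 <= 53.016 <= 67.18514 True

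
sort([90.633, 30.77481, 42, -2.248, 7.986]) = [-2.248, 7.986, 30.77481, 42, 90.633]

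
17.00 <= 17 True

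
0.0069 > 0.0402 False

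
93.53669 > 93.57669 False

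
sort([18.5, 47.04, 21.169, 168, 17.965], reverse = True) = [168, 47.04, 21.169, 18.5, 17.965]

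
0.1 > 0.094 True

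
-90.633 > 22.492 False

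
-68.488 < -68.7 False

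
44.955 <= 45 True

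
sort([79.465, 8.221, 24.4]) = [8.221, 24.4, 79.465]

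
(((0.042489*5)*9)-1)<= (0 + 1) True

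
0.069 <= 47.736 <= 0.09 False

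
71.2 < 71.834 True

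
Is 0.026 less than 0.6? Yes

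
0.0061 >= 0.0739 False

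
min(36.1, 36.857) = 36.1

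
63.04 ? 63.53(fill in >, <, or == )<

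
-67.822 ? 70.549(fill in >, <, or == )<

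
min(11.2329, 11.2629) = 11.2329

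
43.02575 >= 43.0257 True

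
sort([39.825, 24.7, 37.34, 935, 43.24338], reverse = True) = [935, 43.24338, 39.825, 37.34, 24.7]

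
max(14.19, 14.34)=14.34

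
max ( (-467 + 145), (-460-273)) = -322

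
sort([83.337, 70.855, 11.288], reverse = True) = [83.337, 70.855, 11.288]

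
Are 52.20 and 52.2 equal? Yes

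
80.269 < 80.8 True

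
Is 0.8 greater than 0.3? Yes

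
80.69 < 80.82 True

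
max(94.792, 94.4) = 94.792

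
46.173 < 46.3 True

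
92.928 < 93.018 True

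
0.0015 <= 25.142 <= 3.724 False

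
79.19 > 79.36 False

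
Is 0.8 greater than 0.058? Yes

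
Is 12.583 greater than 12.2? Yes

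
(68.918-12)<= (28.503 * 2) True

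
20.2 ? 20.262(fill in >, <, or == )<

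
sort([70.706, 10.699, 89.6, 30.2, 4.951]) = [4.951, 10.699, 30.2, 70.706, 89.6]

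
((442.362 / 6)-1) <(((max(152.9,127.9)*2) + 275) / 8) False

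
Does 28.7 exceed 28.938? No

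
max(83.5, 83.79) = 83.79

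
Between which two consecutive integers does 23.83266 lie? 23 and 24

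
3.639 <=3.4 False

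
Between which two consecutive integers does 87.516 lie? 87 and 88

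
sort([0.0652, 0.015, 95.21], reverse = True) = [95.21, 0.0652, 0.015]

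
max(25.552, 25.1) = 25.552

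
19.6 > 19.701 False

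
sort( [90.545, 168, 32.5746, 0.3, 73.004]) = [0.3, 32.5746, 73.004, 90.545, 168]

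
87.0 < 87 False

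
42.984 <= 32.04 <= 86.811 False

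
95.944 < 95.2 False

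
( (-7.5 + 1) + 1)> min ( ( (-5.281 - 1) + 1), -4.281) False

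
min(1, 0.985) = 0.985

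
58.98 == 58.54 False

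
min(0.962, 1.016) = 0.962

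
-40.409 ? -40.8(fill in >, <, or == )>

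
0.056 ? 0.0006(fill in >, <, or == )>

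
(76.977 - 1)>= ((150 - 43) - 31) False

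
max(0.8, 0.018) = 0.8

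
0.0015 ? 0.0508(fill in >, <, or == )<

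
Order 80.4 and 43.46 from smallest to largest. 43.46, 80.4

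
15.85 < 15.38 False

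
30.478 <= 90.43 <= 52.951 False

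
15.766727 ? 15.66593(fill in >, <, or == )>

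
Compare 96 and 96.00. They are equal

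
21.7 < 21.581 False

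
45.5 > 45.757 False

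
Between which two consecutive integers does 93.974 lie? 93 and 94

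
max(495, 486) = 495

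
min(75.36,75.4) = 75.36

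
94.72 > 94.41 True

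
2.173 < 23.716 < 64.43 True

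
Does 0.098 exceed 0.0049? Yes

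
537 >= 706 False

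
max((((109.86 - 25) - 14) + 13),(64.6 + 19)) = 83.86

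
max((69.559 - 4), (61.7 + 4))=65.7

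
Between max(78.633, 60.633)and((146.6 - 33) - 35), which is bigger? max(78.633, 60.633)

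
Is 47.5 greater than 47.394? Yes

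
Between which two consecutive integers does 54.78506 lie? 54 and 55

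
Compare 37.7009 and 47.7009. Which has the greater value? 47.7009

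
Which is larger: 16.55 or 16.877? 16.877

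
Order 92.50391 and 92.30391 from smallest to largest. 92.30391, 92.50391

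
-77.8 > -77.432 False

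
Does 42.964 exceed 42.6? Yes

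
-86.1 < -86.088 True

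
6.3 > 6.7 False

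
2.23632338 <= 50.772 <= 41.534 False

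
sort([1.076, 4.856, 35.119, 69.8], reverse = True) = [69.8, 35.119, 4.856, 1.076]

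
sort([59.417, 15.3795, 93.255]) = [15.3795, 59.417, 93.255]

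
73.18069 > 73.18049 True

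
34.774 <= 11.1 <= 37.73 False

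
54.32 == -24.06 False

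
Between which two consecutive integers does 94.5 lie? 94 and 95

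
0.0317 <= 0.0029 False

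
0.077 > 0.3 False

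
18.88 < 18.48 False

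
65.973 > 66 False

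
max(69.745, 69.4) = 69.745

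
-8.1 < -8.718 False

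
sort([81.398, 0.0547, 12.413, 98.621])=[0.0547, 12.413, 81.398, 98.621]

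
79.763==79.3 False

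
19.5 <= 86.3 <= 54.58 False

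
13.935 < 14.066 True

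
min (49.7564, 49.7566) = 49.7564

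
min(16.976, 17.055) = 16.976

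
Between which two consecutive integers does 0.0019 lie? 0 and 1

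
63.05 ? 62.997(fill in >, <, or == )>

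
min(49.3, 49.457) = 49.3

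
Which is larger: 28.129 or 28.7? 28.7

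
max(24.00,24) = 24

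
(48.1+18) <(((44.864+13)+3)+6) True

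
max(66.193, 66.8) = 66.8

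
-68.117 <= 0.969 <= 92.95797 True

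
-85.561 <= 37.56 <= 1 False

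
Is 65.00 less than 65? No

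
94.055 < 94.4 True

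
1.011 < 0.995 False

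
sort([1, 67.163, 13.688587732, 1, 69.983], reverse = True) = [69.983, 67.163, 13.688587732, 1, 1]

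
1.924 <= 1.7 False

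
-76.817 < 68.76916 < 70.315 True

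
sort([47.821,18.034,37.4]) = [18.034,37.4,47.821]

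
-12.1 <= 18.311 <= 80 True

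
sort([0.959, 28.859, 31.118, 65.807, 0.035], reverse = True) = [65.807, 31.118, 28.859, 0.959, 0.035]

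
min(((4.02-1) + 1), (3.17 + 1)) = 4.02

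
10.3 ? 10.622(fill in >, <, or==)<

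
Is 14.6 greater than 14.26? Yes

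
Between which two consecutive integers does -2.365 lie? -3 and -2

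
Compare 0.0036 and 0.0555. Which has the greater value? 0.0555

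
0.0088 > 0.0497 False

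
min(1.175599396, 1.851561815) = 1.175599396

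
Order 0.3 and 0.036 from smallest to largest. 0.036, 0.3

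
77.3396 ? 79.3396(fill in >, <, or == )<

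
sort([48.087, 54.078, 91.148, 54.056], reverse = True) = [91.148, 54.078, 54.056, 48.087]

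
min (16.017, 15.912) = 15.912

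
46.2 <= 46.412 True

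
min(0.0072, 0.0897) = 0.0072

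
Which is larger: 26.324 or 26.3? 26.324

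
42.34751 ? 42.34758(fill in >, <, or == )<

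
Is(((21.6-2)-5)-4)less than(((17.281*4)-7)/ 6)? No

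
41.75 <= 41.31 False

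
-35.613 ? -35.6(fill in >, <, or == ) <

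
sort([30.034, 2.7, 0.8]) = [0.8, 2.7, 30.034]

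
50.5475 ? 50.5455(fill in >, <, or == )>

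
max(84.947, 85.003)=85.003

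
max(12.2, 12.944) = 12.944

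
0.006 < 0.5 True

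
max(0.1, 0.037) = 0.1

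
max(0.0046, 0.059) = 0.059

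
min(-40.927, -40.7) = -40.927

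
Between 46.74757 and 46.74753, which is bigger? 46.74757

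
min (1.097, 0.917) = 0.917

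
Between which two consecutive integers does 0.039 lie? 0 and 1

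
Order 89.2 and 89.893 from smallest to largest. 89.2,89.893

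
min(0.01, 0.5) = 0.01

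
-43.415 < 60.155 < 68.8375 True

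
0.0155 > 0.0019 True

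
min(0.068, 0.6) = 0.068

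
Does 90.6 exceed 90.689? No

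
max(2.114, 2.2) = 2.2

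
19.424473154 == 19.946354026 False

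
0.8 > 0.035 True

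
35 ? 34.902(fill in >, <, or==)>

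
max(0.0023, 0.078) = 0.078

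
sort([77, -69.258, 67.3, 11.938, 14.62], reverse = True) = [77, 67.3, 14.62, 11.938, -69.258]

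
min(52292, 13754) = 13754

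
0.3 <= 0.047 False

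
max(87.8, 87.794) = 87.8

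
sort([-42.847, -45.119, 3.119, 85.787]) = [-45.119, -42.847, 3.119, 85.787]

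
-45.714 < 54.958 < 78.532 True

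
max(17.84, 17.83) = 17.84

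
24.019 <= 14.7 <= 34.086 False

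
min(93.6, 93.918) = 93.6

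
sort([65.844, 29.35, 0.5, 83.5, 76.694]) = [0.5, 29.35, 65.844, 76.694, 83.5]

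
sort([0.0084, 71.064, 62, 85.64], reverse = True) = [85.64, 71.064, 62, 0.0084]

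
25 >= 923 False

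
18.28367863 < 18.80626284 True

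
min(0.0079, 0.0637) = 0.0079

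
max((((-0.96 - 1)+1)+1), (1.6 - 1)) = 0.6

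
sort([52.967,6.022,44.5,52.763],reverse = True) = [52.967,52.763,44.5,6.022]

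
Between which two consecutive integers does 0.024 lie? 0 and 1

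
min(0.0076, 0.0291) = 0.0076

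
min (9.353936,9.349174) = 9.349174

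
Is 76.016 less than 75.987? No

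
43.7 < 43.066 False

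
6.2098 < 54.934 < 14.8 False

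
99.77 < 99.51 False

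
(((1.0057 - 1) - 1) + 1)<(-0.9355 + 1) True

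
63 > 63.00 False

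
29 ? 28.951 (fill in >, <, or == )>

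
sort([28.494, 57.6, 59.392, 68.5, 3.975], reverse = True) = [68.5, 59.392, 57.6, 28.494, 3.975]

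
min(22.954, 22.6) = 22.6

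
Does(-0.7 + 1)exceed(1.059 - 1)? Yes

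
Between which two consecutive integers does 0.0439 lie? 0 and 1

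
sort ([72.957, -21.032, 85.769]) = [-21.032, 72.957, 85.769]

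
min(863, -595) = -595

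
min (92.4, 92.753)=92.4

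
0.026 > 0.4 False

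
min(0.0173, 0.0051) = 0.0051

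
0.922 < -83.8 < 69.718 False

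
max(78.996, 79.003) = 79.003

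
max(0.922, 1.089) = 1.089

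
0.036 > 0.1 False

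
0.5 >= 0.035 True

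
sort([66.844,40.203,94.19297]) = [40.203,66.844,94.19297]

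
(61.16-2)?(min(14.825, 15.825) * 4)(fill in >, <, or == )<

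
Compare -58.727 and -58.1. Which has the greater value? -58.1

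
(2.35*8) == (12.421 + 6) False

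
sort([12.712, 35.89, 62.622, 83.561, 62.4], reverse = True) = [83.561, 62.622, 62.4, 35.89, 12.712]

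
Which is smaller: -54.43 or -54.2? -54.43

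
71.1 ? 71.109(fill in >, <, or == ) <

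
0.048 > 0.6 False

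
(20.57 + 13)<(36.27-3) False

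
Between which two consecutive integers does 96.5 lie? 96 and 97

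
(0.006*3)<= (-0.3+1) True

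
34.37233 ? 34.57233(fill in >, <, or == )<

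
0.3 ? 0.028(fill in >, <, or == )>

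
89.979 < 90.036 True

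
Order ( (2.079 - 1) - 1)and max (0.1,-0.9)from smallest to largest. ( (2.079 - 1) - 1),max (0.1,-0.9)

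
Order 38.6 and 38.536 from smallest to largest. 38.536, 38.6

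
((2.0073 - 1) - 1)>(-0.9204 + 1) False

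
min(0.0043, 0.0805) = 0.0043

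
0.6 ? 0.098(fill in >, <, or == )>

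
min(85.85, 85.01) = 85.01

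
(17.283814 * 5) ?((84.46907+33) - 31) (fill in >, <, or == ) <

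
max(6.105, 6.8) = 6.8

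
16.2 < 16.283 True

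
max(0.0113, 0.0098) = 0.0113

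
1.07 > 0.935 True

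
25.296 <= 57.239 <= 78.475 True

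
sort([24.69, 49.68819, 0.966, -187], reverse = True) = [49.68819, 24.69, 0.966, -187]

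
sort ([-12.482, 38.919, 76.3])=[-12.482, 38.919, 76.3]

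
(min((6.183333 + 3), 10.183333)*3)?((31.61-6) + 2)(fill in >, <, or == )<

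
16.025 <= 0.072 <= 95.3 False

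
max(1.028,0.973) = 1.028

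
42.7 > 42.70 False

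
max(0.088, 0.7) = 0.7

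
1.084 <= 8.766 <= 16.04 True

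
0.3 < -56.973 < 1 False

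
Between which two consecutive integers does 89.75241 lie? 89 and 90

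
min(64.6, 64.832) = 64.6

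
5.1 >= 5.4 False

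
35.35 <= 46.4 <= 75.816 True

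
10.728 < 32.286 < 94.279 True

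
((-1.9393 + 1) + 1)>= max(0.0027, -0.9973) True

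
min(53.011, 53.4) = 53.011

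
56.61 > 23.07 True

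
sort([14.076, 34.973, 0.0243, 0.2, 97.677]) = [0.0243, 0.2, 14.076, 34.973, 97.677]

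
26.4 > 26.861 False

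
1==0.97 False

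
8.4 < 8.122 False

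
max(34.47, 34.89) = 34.89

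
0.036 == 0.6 False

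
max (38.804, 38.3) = 38.804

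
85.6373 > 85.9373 False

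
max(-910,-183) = -183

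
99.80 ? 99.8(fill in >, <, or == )==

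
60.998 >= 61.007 False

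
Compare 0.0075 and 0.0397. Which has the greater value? 0.0397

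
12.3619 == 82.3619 False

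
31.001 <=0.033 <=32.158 False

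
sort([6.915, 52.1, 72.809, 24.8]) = [6.915, 24.8, 52.1, 72.809]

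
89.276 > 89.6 False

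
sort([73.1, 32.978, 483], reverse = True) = [483, 73.1, 32.978]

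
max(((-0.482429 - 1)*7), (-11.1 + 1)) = -10.1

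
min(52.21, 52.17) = 52.17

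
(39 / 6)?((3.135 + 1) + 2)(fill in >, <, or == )>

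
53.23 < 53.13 False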